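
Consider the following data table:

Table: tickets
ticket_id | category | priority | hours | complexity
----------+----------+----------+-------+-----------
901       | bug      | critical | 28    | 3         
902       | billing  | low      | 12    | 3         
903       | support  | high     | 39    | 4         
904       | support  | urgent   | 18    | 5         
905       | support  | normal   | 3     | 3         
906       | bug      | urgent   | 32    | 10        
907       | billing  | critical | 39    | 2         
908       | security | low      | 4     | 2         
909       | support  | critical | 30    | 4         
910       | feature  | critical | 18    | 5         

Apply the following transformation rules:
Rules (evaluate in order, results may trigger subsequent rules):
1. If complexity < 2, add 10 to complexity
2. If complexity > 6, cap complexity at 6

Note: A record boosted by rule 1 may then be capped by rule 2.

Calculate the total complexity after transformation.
37

Step 1: Apply rule 1 to records with complexity < 2
  - 0 records get bonus of 10
  - Of these, 0 records then exceed 6 and get capped
Step 2: Apply rule 2 to records with complexity > 6
  - 1 records (original) are capped
Step 3: Calculate final sum = 37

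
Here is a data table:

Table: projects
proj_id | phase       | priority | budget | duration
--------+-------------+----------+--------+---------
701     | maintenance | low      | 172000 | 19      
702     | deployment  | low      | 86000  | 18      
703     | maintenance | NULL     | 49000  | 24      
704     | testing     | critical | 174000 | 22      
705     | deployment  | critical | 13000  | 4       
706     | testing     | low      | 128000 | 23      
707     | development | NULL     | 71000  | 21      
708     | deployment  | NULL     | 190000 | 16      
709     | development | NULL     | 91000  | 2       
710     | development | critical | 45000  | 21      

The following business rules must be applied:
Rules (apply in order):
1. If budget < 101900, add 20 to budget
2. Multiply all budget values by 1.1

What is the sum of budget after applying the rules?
1121032.0

Step 1: Apply Rule 1 - Add 20 to records with budget < 101900
  - 6 records affected: 355000 + (6 × 20) = 355120
  - Unaffected records: 664000
  - Sum after Rule 1: 1019120
Step 2: Apply Rule 2 - Multiply all by 1.1
  - 1019120 × 1.1 = 1121032.0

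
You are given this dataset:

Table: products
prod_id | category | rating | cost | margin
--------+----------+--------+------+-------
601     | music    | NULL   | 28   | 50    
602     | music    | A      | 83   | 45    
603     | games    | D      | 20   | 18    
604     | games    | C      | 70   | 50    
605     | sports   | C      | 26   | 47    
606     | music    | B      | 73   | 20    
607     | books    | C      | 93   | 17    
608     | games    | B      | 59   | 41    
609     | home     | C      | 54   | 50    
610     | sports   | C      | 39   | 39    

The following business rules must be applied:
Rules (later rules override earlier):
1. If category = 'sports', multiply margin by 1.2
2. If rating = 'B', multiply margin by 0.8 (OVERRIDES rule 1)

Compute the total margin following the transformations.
382.0

Step 1: Rule 2 takes priority for records with rating = 'B'
  - 2 records: 61 × 0.8 = 48.8
Step 2: Rule 1 applies to remaining records with category = 'sports'
  - 2 records: 86 × 1.2 = 103.2
Step 3: Other records unchanged: 230
Step 4: Final sum = 48.8 + 103.2 + 230 = 382.0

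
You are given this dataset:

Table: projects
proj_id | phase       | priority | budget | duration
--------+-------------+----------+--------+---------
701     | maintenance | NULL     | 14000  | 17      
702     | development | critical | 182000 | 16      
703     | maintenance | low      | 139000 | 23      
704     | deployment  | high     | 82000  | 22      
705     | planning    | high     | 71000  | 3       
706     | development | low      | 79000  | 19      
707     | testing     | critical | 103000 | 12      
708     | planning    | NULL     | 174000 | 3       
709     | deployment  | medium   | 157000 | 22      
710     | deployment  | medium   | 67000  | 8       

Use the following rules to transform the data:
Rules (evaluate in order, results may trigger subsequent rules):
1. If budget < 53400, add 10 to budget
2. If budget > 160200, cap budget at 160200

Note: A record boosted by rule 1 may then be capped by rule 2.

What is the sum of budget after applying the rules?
1032410

Step 1: Apply rule 1 to records with budget < 53400
  - 1 records get bonus of 10
  - Of these, 0 records then exceed 160200 and get capped
Step 2: Apply rule 2 to records with budget > 160200
  - 2 records (original) are capped
Step 3: Calculate final sum = 1032410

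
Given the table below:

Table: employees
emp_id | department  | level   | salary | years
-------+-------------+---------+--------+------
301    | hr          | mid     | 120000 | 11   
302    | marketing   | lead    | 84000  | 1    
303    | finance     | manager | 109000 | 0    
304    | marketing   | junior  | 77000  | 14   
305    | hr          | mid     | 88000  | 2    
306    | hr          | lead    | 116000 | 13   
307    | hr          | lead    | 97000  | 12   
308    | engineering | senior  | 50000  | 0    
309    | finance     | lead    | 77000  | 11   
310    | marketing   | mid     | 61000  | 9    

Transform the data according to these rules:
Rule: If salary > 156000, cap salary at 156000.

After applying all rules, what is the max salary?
120000

Step 1: Original maximum salary = 120000
Step 2: Check cap of 156000 against maximum
Step 3: No records exceed the cap (max 120000 <= cap 156000), so no capping applies
Step 4: Maximum after transformation = 120000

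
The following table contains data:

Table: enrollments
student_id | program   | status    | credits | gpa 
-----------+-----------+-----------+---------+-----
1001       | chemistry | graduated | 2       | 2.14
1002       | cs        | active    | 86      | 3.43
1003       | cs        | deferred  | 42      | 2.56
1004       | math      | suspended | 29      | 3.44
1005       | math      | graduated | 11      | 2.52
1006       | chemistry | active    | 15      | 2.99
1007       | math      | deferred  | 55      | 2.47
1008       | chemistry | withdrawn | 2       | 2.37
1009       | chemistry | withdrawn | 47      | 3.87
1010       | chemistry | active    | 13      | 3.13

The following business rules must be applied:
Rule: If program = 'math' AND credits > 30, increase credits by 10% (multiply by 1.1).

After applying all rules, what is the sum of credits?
307.5

Step 1: Find records where program = 'math' AND credits > 30
Step 2: 1 records match, summing to 55
Step 3: After multiplier: 55 × 1.1 = 60.5
Step 4: Unaffected records sum: 247
Step 5: Final sum = 60.5 + 247 = 307.5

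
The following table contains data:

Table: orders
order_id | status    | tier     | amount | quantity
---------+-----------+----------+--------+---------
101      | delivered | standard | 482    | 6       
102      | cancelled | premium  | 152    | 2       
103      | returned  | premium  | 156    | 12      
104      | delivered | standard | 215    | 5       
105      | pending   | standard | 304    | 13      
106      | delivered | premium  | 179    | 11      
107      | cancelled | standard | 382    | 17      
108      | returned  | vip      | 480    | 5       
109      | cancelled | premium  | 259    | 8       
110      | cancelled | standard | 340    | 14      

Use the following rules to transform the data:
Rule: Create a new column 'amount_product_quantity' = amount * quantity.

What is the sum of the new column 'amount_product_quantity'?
27790

Step 1: For each record, compute amount * quantity
Example calculations:
  482 * 6 = 2892
  152 * 2 = 304
  156 * 12 = 1872
  ...
Step 2: Sum all derived values
Step 3: Total = 27790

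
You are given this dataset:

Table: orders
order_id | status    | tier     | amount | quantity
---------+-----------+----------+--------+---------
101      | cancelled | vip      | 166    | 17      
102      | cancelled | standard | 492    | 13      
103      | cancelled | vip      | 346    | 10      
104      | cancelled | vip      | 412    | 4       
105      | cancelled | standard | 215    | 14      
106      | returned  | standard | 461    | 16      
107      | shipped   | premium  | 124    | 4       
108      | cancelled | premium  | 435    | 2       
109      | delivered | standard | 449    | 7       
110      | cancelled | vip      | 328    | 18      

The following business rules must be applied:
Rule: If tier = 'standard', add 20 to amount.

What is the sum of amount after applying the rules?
3508

Step 1: Count records where tier = 'standard': 4
Step 2: Total bonus added: 4 × 20 = 80
Step 3: Original sum of amount: 3428
Step 4: Final sum = 3428 + 80 = 3508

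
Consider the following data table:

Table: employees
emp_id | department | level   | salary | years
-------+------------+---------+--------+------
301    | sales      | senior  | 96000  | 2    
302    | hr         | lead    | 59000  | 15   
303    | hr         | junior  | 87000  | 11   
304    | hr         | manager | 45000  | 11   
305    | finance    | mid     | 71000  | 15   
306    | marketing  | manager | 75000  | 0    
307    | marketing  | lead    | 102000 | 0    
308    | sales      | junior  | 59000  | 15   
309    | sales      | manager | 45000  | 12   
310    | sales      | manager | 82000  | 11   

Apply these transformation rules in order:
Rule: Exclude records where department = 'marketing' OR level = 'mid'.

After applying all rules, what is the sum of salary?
473000

Step 1: Find records where department = 'marketing' OR level = 'mid'
Step 2: 3 records match, summing to 248000
Step 3: Original sum: 721000
Step 4: Remaining sum = 721000 - 248000 = 473000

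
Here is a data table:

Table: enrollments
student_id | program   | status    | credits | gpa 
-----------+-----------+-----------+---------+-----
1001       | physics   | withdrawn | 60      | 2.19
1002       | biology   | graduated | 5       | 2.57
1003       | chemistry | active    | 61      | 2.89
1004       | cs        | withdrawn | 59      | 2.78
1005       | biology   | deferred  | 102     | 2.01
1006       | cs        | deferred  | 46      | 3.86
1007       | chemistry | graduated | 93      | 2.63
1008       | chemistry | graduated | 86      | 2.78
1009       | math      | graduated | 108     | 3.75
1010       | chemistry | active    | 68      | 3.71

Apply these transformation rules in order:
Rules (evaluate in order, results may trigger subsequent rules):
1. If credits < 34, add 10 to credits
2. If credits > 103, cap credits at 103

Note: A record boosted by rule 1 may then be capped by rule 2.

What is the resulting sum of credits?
693

Step 1: Apply rule 1 to records with credits < 34
  - 1 records get bonus of 10
  - Of these, 0 records then exceed 103 and get capped
Step 2: Apply rule 2 to records with credits > 103
  - 1 records (original) are capped
Step 3: Calculate final sum = 693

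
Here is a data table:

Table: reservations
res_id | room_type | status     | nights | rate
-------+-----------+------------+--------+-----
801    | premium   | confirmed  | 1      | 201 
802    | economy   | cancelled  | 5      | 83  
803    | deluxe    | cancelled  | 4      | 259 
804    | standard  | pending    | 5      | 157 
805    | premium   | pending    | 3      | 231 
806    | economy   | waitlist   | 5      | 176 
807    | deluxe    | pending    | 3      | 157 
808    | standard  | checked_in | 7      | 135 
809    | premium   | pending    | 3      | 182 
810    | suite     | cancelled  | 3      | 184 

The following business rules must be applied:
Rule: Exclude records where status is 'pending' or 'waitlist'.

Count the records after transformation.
5

Step 1: Count records to exclude
  - 4 (pending) + 1 (waitlist) = 5 records
Step 2: Total records: 10
Step 3: Remaining = 10 - 5 = 5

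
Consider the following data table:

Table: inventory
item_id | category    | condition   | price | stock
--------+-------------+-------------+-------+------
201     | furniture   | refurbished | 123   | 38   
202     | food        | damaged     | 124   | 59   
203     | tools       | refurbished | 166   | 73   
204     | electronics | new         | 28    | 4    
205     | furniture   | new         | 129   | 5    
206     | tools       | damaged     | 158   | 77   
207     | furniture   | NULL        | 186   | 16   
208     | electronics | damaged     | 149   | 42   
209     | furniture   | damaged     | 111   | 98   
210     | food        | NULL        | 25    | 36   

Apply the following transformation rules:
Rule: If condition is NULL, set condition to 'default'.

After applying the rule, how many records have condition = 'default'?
2

Step 1: Count records where condition IS NULL
Step 2: Found 2 records with NULL condition
Step 3: These records will have condition set to 'default'
Step 4: Records already having condition = 'default': 0
Step 5: Answer: 2 + 0 = 2 records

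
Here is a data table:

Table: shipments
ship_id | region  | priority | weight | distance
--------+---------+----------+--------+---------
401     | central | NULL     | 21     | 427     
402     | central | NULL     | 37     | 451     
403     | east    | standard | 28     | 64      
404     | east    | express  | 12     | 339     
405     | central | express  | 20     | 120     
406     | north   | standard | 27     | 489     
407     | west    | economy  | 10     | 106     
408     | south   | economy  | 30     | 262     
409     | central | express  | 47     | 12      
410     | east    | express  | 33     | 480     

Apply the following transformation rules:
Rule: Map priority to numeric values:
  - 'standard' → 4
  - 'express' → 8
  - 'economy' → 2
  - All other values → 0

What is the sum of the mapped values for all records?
44

Step 1: Apply mapping to each record
Step 2: Count by status:
  'standard': 2 records × 4 = 8
  'express': 4 records × 8 = 32
  'economy': 2 records × 2 = 4
Step 3: Sum all mapped values = 44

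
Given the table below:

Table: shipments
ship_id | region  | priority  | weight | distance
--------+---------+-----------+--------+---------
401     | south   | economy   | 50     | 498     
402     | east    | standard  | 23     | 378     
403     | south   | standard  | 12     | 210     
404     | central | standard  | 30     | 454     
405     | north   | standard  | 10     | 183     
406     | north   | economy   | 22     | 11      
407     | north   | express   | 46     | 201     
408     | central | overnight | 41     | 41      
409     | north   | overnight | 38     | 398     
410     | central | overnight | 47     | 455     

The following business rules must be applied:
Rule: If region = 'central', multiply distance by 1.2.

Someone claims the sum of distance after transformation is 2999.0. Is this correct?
No, the correct result is 3019.0.

Step 1: Calculate the correct sum after transformation
Step 2: Apply multiplier 1.2 to records where region = 'central'
Step 3: Correct result = 3019.0
Step 4: Claimed result = 2999.0
Step 5: 3019.0 ≠ 2999.0
Conclusion: The claimed result is incorrect. The correct answer is 3019.0.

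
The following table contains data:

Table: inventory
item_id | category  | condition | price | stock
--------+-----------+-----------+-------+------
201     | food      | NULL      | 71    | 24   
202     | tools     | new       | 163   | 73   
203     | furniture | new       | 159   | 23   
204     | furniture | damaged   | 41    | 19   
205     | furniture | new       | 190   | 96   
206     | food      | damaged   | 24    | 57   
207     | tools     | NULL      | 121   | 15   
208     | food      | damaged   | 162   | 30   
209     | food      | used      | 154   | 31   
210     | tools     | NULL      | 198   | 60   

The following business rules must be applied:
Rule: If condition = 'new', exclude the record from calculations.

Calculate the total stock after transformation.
236

Step 1: Identify records where condition = 'new'
Step 2: The excluded records sum to 192
Step 3: Original total stock = 428
Step 4: Remaining total = 428 - 192 = 236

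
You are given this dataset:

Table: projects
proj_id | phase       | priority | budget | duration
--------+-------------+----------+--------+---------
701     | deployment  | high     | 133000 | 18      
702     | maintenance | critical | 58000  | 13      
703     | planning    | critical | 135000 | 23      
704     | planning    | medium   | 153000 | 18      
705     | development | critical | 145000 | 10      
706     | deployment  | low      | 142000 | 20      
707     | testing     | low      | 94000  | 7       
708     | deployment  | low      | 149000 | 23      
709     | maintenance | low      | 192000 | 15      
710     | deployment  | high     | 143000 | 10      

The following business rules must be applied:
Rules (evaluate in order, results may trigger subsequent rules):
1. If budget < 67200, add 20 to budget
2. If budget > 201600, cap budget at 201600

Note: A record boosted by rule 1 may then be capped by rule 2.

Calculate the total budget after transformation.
1344020

Step 1: Apply rule 1 to records with budget < 67200
  - 1 records get bonus of 20
  - Of these, 0 records then exceed 201600 and get capped
Step 2: Apply rule 2 to records with budget > 201600
  - 0 records (original) are capped
Step 3: Calculate final sum = 1344020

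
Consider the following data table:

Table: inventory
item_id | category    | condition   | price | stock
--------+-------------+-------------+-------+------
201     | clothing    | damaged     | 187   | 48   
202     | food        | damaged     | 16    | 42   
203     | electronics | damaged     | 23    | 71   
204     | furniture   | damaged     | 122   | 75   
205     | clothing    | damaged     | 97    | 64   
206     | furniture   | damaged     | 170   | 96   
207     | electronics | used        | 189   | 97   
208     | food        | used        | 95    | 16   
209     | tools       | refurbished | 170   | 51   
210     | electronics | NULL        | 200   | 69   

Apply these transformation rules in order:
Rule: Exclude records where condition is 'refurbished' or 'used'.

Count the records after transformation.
7

Step 1: Count records to exclude
  - 1 (refurbished) + 2 (used) = 3 records
Step 2: Total records: 10
Step 3: Remaining = 10 - 3 = 7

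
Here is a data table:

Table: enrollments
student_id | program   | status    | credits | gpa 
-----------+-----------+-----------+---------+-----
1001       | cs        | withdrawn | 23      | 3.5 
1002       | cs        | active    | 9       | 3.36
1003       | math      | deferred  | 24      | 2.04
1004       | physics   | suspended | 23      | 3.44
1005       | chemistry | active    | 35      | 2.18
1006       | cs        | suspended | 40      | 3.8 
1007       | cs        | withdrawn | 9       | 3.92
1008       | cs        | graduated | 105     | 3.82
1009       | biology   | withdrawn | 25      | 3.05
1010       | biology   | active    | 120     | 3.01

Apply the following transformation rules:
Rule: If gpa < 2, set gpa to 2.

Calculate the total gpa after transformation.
32.12

Step 1: 0 records have gpa < 2
Step 2: These records originally summed to 0
Step 3: After setting to minimum: 0 × 2 = 0
Step 4: Unaffected records sum: 32.12
Step 5: Final sum = 0 + 32.12 = 32.12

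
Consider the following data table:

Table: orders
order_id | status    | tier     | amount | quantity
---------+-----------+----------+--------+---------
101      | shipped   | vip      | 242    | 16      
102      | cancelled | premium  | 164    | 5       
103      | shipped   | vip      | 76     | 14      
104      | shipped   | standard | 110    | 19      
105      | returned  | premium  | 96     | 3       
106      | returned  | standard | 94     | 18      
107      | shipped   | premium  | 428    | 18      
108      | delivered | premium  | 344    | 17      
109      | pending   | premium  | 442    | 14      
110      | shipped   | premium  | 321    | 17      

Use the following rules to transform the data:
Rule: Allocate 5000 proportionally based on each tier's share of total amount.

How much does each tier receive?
premium: 3873.54, standard: 440.22, vip: 686.23

Step 1: Calculate total amount = 2317
Step 2: Calculate each tier's proportion:
  premium: 1795/2317 = 77.47% → 3873.54
  standard: 204/2317 = 8.80% → 440.22
  vip: 318/2317 = 13.72% → 686.23
Step 3: Verify: sum of allocations ≈ 5000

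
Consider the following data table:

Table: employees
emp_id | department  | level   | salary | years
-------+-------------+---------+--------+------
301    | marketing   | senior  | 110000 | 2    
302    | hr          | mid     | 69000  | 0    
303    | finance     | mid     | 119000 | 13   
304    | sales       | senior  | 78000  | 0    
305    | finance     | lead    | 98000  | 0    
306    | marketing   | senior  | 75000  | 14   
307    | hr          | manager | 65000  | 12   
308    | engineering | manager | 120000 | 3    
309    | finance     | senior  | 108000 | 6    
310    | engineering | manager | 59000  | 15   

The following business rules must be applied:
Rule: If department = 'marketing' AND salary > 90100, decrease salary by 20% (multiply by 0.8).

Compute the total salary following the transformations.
879000.0

Step 1: Find records where department = 'marketing' AND salary > 90100
Step 2: 1 records match, summing to 110000
Step 3: After multiplier: 110000 × 0.8 = 88000.0
Step 4: Unaffected records sum: 791000
Step 5: Final sum = 88000.0 + 791000 = 879000.0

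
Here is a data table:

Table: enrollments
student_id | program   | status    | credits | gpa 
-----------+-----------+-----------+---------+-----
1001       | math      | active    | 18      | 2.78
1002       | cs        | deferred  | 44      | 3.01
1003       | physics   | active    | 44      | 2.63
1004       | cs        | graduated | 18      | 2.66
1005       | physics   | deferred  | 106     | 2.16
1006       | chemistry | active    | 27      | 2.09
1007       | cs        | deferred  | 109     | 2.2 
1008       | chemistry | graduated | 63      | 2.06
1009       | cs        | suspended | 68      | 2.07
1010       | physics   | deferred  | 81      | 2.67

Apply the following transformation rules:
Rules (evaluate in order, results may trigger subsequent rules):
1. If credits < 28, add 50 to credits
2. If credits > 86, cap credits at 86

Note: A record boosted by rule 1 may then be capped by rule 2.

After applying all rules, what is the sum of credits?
685

Step 1: Apply rule 1 to records with credits < 28
  - 3 records get bonus of 50
  - Of these, 0 records then exceed 86 and get capped
Step 2: Apply rule 2 to records with credits > 86
  - 2 records (original) are capped
Step 3: Calculate final sum = 685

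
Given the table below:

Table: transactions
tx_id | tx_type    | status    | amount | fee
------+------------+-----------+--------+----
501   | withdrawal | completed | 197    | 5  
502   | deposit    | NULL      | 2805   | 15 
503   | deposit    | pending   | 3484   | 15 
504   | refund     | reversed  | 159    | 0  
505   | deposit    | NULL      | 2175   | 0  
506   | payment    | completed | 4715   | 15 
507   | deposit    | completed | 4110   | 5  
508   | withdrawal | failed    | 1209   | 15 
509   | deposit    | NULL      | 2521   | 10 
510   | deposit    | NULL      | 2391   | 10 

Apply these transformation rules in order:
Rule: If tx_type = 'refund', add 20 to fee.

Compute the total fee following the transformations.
110

Step 1: Count records where tx_type = 'refund': 1
Step 2: Total bonus added: 1 × 20 = 20
Step 3: Original sum of fee: 90
Step 4: Final sum = 90 + 20 = 110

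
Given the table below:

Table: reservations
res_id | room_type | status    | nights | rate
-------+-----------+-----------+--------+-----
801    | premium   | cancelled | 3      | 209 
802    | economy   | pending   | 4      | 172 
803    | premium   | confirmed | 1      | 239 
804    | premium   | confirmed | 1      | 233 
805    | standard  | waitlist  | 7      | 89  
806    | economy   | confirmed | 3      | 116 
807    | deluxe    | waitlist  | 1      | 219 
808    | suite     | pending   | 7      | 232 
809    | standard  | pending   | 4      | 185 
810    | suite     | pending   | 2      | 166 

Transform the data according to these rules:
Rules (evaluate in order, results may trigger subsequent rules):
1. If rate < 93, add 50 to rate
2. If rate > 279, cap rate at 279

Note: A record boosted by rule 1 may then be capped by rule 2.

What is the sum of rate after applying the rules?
1910

Step 1: Apply rule 1 to records with rate < 93
  - 1 records get bonus of 50
  - Of these, 0 records then exceed 279 and get capped
Step 2: Apply rule 2 to records with rate > 279
  - 0 records (original) are capped
Step 3: Calculate final sum = 1910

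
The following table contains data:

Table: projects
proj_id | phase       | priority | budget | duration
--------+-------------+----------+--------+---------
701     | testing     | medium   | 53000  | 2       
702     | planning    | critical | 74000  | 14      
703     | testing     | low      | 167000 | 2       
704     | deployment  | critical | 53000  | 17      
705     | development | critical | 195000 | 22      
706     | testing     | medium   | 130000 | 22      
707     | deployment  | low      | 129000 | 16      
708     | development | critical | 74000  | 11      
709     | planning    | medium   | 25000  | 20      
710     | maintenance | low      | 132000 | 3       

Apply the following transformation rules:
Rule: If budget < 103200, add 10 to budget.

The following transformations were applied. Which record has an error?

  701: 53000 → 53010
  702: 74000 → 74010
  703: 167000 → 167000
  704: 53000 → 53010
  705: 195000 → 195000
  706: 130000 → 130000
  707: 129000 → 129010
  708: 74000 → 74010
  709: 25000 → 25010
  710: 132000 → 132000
Record 707 has an error. The correct transformed value should be 129000, not 129010.

Step 1: Check each record against the rule
Step 2: Record 707 has budget = 129000
Step 3: Since 129000 >= 103200, the bonus should not have been applied
Step 4: Correct value = 129000, but claimed value = 129010
Conclusion: Record 707 has the error.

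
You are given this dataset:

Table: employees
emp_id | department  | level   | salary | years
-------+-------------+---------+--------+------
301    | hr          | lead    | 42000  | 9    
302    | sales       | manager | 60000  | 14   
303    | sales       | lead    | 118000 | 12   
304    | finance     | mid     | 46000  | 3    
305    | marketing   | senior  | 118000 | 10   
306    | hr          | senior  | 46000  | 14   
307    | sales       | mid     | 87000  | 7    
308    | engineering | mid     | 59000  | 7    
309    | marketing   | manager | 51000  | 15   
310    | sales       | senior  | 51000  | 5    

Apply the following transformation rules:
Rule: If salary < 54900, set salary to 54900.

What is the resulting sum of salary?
716500

Step 1: 5 records have salary < 54900
Step 2: These records originally summed to 236000
Step 3: After setting to minimum: 5 × 54900 = 274500
Step 4: Unaffected records sum: 442000
Step 5: Final sum = 274500 + 442000 = 716500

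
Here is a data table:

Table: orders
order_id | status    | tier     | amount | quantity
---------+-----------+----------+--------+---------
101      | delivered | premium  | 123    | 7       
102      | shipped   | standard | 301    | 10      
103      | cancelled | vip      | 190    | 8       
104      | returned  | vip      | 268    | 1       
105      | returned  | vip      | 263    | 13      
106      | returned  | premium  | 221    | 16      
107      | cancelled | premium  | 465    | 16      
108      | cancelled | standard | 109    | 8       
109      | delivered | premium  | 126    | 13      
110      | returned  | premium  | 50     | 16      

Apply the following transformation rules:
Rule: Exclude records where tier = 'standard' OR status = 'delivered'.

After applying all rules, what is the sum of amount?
1457

Step 1: Find records where tier = 'standard' OR status = 'delivered'
Step 2: 4 records match, summing to 659
Step 3: Original sum: 2116
Step 4: Remaining sum = 2116 - 659 = 1457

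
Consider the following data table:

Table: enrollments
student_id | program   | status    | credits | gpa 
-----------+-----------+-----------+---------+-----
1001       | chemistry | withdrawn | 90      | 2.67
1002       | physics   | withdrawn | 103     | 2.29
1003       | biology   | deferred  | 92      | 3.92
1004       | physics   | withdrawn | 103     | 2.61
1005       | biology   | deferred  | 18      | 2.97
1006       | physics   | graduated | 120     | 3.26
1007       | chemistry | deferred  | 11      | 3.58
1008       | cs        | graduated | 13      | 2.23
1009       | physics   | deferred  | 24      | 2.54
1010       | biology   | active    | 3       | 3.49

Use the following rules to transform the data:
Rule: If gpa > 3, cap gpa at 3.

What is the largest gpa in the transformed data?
3

Step 1: Original maximum gpa = 3.92
Step 2: Apply cap at 3
Step 3: 4 records had gpa > 3 and were capped
Step 4: Maximum after transformation = 3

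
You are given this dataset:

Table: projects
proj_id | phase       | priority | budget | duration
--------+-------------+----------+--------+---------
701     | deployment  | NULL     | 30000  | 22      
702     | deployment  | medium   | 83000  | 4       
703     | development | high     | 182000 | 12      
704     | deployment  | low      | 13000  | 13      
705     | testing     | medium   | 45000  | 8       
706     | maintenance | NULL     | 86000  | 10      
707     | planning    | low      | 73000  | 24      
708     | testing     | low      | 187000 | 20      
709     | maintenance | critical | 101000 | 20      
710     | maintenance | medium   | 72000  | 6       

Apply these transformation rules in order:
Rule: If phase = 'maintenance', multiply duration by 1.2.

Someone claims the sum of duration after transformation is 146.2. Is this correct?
Yes, the result is correct.

Step 1: Calculate the correct sum after transformation
Step 2: Apply multiplier 1.2 to records where phase = 'maintenance'
Step 3: Correct result = 146.2
Step 4: Claimed result = 146.2
Step 5: 146.2 = 146.2 ✓
Conclusion: The claimed result is correct.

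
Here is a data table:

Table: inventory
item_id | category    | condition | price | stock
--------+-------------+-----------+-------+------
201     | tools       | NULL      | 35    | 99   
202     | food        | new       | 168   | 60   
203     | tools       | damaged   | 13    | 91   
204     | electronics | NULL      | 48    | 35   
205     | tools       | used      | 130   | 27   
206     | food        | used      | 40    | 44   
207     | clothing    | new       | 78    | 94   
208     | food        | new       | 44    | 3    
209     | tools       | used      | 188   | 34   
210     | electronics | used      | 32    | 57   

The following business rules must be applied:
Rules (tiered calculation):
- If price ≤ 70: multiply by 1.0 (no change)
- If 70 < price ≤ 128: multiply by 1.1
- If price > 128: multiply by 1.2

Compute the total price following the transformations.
881.0

Step 1: Tier 1 (price ≤ 70): 6 records, sum = 212 × 1.0 = 212.0
Step 2: Tier 2 (70 < price ≤ 128): 1 records, sum = 78 × 1.1 = 85.8
Step 3: Tier 3 (price > 128): 3 records, sum = 486 × 1.2 = 583.2
Step 4: Final sum = 212.0 + 85.8 + 583.2 = 881.0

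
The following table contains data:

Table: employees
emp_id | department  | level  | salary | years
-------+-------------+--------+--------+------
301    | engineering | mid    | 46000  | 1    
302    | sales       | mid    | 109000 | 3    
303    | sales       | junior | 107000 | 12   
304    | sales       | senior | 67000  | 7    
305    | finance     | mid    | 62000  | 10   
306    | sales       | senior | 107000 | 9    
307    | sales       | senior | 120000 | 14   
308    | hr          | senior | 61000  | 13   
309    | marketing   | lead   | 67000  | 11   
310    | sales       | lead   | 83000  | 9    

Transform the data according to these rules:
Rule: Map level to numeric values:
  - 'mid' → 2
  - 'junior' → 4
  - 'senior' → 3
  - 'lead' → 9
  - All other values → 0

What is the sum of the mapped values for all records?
40

Step 1: Apply mapping to each record
Step 2: Count by status:
  'mid': 3 records × 2 = 6
  'junior': 1 records × 4 = 4
  'senior': 4 records × 3 = 12
  'lead': 2 records × 9 = 18
Step 3: Sum all mapped values = 40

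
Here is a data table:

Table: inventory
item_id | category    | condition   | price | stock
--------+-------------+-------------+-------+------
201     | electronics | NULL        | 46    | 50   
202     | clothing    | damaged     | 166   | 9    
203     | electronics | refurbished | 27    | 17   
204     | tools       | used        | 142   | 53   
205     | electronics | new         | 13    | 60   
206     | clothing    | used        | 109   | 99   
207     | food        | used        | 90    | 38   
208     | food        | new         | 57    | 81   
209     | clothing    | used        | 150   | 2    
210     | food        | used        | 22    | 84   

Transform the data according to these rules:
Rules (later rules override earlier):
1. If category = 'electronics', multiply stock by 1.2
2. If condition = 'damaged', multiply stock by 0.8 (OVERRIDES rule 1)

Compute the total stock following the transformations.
516.6

Step 1: Rule 2 takes priority for records with condition = 'damaged'
  - 1 records: 9 × 0.8 = 7.2
Step 2: Rule 1 applies to remaining records with category = 'electronics'
  - 3 records: 127 × 1.2 = 152.4
Step 3: Other records unchanged: 357
Step 4: Final sum = 7.2 + 152.4 + 357 = 516.6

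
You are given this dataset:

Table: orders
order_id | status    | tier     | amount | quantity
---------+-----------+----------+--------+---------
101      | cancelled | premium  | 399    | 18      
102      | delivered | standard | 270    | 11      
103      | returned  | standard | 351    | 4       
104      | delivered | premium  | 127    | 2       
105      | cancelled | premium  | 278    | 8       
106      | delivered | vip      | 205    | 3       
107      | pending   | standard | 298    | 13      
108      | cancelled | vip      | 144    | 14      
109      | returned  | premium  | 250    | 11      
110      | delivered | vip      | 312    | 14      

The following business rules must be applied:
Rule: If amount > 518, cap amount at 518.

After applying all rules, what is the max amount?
399

Step 1: Original maximum amount = 399
Step 2: Check cap of 518 against maximum
Step 3: No records exceed the cap (max 399 <= cap 518), so no capping applies
Step 4: Maximum after transformation = 399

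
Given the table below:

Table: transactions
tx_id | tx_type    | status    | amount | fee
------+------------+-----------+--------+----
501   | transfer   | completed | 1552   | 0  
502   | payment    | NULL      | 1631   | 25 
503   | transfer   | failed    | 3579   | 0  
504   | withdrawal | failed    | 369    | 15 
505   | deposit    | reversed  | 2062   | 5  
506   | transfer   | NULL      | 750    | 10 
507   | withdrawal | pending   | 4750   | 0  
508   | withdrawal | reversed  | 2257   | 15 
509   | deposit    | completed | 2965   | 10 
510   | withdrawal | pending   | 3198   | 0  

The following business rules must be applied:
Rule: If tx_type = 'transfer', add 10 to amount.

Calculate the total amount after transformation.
23143

Step 1: Count records where tx_type = 'transfer': 3
Step 2: Total bonus added: 3 × 10 = 30
Step 3: Original sum of amount: 23113
Step 4: Final sum = 23113 + 30 = 23143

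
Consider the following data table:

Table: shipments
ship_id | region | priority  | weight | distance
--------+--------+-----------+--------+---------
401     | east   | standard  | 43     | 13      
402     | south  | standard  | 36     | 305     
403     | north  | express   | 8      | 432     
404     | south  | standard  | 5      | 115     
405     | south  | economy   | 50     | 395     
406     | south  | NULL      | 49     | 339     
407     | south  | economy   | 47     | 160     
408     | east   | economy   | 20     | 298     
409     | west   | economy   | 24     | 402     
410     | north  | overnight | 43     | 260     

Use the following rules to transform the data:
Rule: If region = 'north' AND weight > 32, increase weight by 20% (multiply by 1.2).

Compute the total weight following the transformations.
333.6

Step 1: Find records where region = 'north' AND weight > 32
Step 2: 1 records match, summing to 43
Step 3: After multiplier: 43 × 1.2 = 51.6
Step 4: Unaffected records sum: 282
Step 5: Final sum = 51.6 + 282 = 333.6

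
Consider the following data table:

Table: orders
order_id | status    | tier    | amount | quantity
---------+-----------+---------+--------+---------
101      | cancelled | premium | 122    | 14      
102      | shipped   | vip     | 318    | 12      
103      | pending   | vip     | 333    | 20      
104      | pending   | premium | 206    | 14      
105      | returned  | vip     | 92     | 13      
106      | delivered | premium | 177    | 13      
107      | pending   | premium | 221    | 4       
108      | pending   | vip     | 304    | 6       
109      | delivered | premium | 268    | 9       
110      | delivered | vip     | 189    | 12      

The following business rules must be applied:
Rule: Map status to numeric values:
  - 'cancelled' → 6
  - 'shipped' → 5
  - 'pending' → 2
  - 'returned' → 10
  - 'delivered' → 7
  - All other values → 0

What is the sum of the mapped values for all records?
50

Step 1: Apply mapping to each record
Step 2: Count by status:
  'cancelled': 1 records × 6 = 6
  'shipped': 1 records × 5 = 5
  'pending': 4 records × 2 = 8
  'returned': 1 records × 10 = 10
  'delivered': 3 records × 7 = 21
Step 3: Sum all mapped values = 50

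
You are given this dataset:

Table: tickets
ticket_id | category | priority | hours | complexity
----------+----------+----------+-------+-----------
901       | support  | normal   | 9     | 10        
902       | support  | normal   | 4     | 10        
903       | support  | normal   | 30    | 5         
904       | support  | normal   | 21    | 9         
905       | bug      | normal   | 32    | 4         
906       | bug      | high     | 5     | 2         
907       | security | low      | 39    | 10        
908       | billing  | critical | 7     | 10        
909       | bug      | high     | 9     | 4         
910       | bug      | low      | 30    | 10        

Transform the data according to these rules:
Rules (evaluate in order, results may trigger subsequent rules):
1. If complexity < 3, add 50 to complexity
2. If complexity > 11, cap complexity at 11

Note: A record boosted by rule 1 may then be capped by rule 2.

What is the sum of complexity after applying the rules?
83

Step 1: Apply rule 1 to records with complexity < 3
  - 1 records get bonus of 50
  - Of these, 1 records then exceed 11 and get capped
Step 2: Apply rule 2 to records with complexity > 11
  - 0 records (original) are capped
Step 3: Calculate final sum = 83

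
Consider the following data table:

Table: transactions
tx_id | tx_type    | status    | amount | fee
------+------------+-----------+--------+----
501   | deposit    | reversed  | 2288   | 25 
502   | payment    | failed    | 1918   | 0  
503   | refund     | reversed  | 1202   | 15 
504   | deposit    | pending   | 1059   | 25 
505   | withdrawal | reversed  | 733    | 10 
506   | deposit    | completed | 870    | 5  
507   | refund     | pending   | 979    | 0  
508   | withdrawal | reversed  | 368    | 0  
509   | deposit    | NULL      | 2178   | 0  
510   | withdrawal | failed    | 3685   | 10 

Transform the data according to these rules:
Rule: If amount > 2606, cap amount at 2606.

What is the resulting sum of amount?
14201

Step 1: 1 records have amount > 2606
Step 2: These records originally summed to 3685
Step 3: After capping: 1 × 2606 = 2606
Step 4: Unaffected records sum: 11595
Step 5: Final sum = 2606 + 11595 = 14201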